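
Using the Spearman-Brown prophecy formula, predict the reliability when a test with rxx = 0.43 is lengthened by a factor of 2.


r_new = (n * rxx) / (1 + (n-1) * rxx)
r_new = (2 * 0.43) / (1 + 1 * 0.43)
r_new = 0.86 / 1.43
r_new = 0.6014

0.6014


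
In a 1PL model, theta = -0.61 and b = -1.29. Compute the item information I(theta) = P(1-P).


P = 1/(1+exp(-(-0.61--1.29))) = 0.6637
I = P*(1-P) = 0.6637 * 0.3363
I = 0.2232

0.2232


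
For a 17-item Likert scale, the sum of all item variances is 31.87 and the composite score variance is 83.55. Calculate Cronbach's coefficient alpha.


alpha = (k/(k-1)) * (1 - sum(si^2)/s_total^2)
= (17/16) * (1 - 31.87/83.55)
alpha = 0.6572

0.6572


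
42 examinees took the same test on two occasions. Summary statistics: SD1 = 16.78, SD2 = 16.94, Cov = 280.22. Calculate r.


r = cov(X,Y) / (SD_X * SD_Y)
r = 280.22 / (16.78 * 16.94)
r = 280.22 / 284.2532
r = 0.9858

0.9858


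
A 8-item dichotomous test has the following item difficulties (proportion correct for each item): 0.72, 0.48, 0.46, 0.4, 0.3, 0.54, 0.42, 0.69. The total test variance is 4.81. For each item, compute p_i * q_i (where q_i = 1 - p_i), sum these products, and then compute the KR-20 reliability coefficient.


For each item, compute p_i * q_i:
  Item 1: 0.72 * 0.28 = 0.2016
  Item 2: 0.48 * 0.52 = 0.2496
  Item 3: 0.46 * 0.54 = 0.2484
  Item 4: 0.4 * 0.6 = 0.24
  Item 5: 0.3 * 0.7 = 0.21
  Item 6: 0.54 * 0.46 = 0.2484
  Item 7: 0.42 * 0.58 = 0.2436
  Item 8: 0.69 * 0.31 = 0.2139
Sum(p_i * q_i) = 0.2016 + 0.2496 + 0.2484 + 0.24 + 0.21 + 0.2484 + 0.2436 + 0.2139 = 1.8555
KR-20 = (k/(k-1)) * (1 - Sum(p_i*q_i) / Var_total)
= (8/7) * (1 - 1.8555/4.81)
= 1.1429 * 0.6142
KR-20 = 0.702

0.702


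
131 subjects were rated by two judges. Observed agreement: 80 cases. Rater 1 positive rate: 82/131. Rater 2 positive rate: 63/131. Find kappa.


P_o = 80/131 = 0.610687
P_e = (82*63 + 49*68) / 17161 = 0.495193
kappa = (P_o - P_e) / (1 - P_e)
kappa = (0.610687 - 0.495193) / (1 - 0.495193)
kappa = 0.2288

0.2288


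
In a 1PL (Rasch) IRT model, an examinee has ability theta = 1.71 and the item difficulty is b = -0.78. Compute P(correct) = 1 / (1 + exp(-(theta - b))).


theta - b = 1.71 - -0.78 = 2.49
exp(-(theta - b)) = exp(-2.49) = 0.0829
P = 1 / (1 + 0.0829)
P = 0.9234

0.9234


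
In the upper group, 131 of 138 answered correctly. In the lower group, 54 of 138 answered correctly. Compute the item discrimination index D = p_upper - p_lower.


p_upper = 131/138 = 0.9493
p_lower = 54/138 = 0.3913
D = 0.9493 - 0.3913 = 0.558

0.558


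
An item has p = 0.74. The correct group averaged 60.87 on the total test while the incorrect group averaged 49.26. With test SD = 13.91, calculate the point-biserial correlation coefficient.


q = 1 - p = 0.26
rpb = ((M1 - M0) / SD) * sqrt(p * q)
rpb = ((60.87 - 49.26) / 13.91) * sqrt(0.74 * 0.26)
rpb = 0.3661

0.3661


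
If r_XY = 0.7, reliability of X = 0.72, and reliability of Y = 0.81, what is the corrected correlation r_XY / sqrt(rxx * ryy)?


r_corrected = rxy / sqrt(rxx * ryy)
= 0.7 / sqrt(0.72 * 0.81)
= 0.7 / sqrt(0.5832)
= 0.7 / 0.763675
r_corrected = 0.9166

0.9166


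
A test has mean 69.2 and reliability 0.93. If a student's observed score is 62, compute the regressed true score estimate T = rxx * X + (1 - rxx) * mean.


T_est = rxx * X + (1 - rxx) * mean
T_est = 0.93 * 62 + 0.07 * 69.2
T_est = 57.66 + 4.844
T_est = 62.504

62.504


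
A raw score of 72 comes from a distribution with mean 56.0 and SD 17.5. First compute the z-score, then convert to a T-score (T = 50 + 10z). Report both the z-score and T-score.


z = (X - mean) / SD = (72 - 56.0) / 17.5
z = 16.0 / 17.5
z = 0.9143
T-score = T = 50 + 10z
Carry z at full precision (z = 16.0 / 17.5) into the conversion:
T-score = 50 + 10 * (16.0 / 17.5) = 50 + 160 / 17.5
T-score = 50 + 9.1429
T-score = 59.1429

59.1429


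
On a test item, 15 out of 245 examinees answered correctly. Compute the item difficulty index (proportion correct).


Item difficulty p = number correct / total examinees
p = 15 / 245
p = 0.0612

0.0612


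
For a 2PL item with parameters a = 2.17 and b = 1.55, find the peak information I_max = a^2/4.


For 2PL, max info at theta = b = 1.55
I_max = a^2 / 4 = 2.17^2 / 4
= 4.7089 / 4
I_max = 1.1772

1.1772


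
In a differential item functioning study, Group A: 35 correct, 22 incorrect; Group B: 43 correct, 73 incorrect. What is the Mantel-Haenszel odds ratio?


Odds_A = 35/22 = 1.5909
Odds_B = 43/73 = 0.589
OR = Odds_A / Odds_B = 1.5909 / 0.589
Exactly, OR = (35 * 73) / (22 * 43) = 2555 / 946
OR = 2.7008

2.7008


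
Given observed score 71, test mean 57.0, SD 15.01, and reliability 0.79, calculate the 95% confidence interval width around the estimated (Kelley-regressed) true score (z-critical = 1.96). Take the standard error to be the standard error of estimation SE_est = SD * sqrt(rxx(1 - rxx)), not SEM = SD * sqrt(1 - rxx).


True score estimate = 0.79*71 + 0.21*57.0 = 68.06
SE_est = SD * sqrt(rxx * (1 - rxx)) = 15.01 * sqrt(0.79 * 0.21) = 15.01 * sqrt(0.1659) = 6.113697
CI = T_est +/- z * SE_est, so width = 2 * z * SE_est = 2 * 1.96 * 6.113697
Width = 23.9657

23.9657


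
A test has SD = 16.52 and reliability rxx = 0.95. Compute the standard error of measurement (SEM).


SEM = SD * sqrt(1 - rxx)
SEM = 16.52 * sqrt(1 - 0.95)
SEM = 16.52 * sqrt(0.05) = 16.52 * 0.223607
SEM = 3.694

3.694


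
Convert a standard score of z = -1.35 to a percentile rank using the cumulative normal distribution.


CDF(z) = 0.5 * (1 + erf(z/sqrt(2)))
erf(-0.9546) = -0.823
CDF = 0.0885
Percentile rank = 0.0885 * 100 = 8.85

8.85


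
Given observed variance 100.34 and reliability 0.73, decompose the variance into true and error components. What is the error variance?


var_true = rxx * var_obs = 0.73 * 100.34 = 73.2482
var_error = var_obs - var_true
var_error = 100.34 - 73.2482
var_error = 27.0918

27.0918


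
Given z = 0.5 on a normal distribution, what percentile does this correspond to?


CDF(z) = 0.5 * (1 + erf(z/sqrt(2)))
erf(0.3536) = 0.3829
CDF = 0.6915
Percentile rank = 0.6915 * 100 = 69.15

69.15


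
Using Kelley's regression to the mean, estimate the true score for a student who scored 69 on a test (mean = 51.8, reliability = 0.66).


T_est = rxx * X + (1 - rxx) * mean
T_est = 0.66 * 69 + 0.34 * 51.8
T_est = 45.54 + 17.612
T_est = 63.152

63.152


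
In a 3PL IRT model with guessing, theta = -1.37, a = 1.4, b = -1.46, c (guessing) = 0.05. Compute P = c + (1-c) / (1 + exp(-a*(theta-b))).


logit = 1.4*(-1.37 - -1.46) = 0.126
P* = 1/(1 + exp(-0.126)) = 0.5315
P = 0.05 + (1 - 0.05) * 0.5315
P = 0.5549

0.5549


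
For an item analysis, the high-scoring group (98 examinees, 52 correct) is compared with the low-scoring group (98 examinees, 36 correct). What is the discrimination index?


p_upper = 52/98 = 0.5306
p_lower = 36/98 = 0.3673
D = 0.5306 - 0.3673 = 0.1633

0.1633


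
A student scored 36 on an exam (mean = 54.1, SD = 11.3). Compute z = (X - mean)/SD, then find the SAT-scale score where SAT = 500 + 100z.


z = (X - mean) / SD = (36 - 54.1) / 11.3
z = -18.1 / 11.3
z = -1.6018
SAT-scale = SAT = 500 + 100z
Carry z at full precision (z = -18.1 / 11.3) into the conversion:
SAT-scale = 500 + 100 * (-18.1 / 11.3) = 500 + -1810 / 11.3
SAT-scale = 500 + -160.177
SAT-scale = 339.823

339.823


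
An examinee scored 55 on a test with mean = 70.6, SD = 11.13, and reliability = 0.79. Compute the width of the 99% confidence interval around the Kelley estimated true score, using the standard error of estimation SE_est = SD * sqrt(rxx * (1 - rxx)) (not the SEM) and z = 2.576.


True score estimate = 0.79*55 + 0.21*70.6 = 58.276
SE_est = SD * sqrt(rxx * (1 - rxx)) = 11.13 * sqrt(0.79 * 0.21) = 11.13 * sqrt(0.1659) = 4.533341
CI = T_est +/- z * SE_est, so width = 2 * z * SE_est = 2 * 2.576 * 4.533341
Width = 23.3558

23.3558


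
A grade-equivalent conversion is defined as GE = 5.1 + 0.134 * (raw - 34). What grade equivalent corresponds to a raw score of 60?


raw - median = 60 - 34 = 26
slope * diff = 0.134 * 26 = 3.484
GE = 5.1 + 3.484
GE = 8.584

8.584


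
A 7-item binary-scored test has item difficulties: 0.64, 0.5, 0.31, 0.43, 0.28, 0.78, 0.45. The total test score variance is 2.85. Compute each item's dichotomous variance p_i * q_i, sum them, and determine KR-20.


For each item, compute p_i * q_i:
  Item 1: 0.64 * 0.36 = 0.2304
  Item 2: 0.5 * 0.5 = 0.25
  Item 3: 0.31 * 0.69 = 0.2139
  Item 4: 0.43 * 0.57 = 0.2451
  Item 5: 0.28 * 0.72 = 0.2016
  Item 6: 0.78 * 0.22 = 0.1716
  Item 7: 0.45 * 0.55 = 0.2475
Sum(p_i * q_i) = 0.2304 + 0.25 + 0.2139 + 0.2451 + 0.2016 + 0.1716 + 0.2475 = 1.5601
KR-20 = (k/(k-1)) * (1 - Sum(p_i*q_i) / Var_total)
= (7/6) * (1 - 1.5601/2.85)
= 1.1667 * 0.4526
KR-20 = 0.528

0.528


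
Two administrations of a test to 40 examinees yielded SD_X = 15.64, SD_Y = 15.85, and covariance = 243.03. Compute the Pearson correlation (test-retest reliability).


r = cov(X,Y) / (SD_X * SD_Y)
r = 243.03 / (15.64 * 15.85)
r = 243.03 / 247.894
r = 0.9804

0.9804


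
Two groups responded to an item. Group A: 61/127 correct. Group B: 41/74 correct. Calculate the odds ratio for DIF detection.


Odds_A = 61/66 = 0.9242
Odds_B = 41/33 = 1.2424
OR = Odds_A / Odds_B = 0.9242 / 1.2424
Exactly, OR = (61 * 33) / (66 * 41) = 2013 / 2706
OR = 0.7439

0.7439


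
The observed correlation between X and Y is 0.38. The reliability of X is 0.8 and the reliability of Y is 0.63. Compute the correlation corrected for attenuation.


r_corrected = rxy / sqrt(rxx * ryy)
= 0.38 / sqrt(0.8 * 0.63)
= 0.38 / sqrt(0.504)
= 0.38 / 0.70993
r_corrected = 0.5353

0.5353


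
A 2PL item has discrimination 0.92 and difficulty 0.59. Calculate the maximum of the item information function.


For 2PL, max info at theta = b = 0.59
I_max = a^2 / 4 = 0.92^2 / 4
= 0.8464 / 4
I_max = 0.2116

0.2116


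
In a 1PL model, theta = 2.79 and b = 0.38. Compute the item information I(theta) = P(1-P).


P = 1/(1+exp(-(2.79-0.38))) = 0.9176
I = P*(1-P) = 0.9176 * 0.0824
I = 0.0756

0.0756


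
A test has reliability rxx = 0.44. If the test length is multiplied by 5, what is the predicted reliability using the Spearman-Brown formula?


r_new = (n * rxx) / (1 + (n-1) * rxx)
r_new = (5 * 0.44) / (1 + 4 * 0.44)
r_new = 2.2 / 2.76
r_new = 0.7971

0.7971


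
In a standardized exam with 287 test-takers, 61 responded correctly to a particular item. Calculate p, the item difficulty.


Item difficulty p = number correct / total examinees
p = 61 / 287
p = 0.2125

0.2125


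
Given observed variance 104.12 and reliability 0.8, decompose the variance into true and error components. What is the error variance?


var_true = rxx * var_obs = 0.8 * 104.12 = 83.296
var_error = var_obs - var_true
var_error = 104.12 - 83.296
var_error = 20.824

20.824


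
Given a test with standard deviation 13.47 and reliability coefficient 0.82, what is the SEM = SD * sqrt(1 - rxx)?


SEM = SD * sqrt(1 - rxx)
SEM = 13.47 * sqrt(1 - 0.82)
SEM = 13.47 * sqrt(0.18) = 13.47 * 0.424264
SEM = 5.7148

5.7148


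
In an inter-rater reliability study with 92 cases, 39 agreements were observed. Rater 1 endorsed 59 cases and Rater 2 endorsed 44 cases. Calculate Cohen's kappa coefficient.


P_o = 39/92 = 0.423913
P_e = (59*44 + 33*48) / 8464 = 0.493856
kappa = (P_o - P_e) / (1 - P_e)
kappa = (0.423913 - 0.493856) / (1 - 0.493856)
kappa = -0.1382

-0.1382


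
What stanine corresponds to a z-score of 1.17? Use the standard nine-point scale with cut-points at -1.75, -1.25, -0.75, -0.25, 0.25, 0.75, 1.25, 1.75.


Stanine boundaries: [-1.75, -1.25, -0.75, -0.25, 0.25, 0.75, 1.25, 1.75]
z = 1.17
Check each boundary:
  z >= -1.75 -> could be stanine 2
  z >= -1.25 -> could be stanine 3
  z >= -0.75 -> could be stanine 4
  z >= -0.25 -> could be stanine 5
  z >= 0.25 -> could be stanine 6
  z >= 0.75 -> could be stanine 7
  z < 1.25
  z < 1.75
Highest qualifying boundary gives stanine = 7

7


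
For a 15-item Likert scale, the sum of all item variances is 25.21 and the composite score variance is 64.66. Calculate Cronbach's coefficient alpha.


alpha = (k/(k-1)) * (1 - sum(si^2)/s_total^2)
= (15/14) * (1 - 25.21/64.66)
alpha = 0.6537

0.6537


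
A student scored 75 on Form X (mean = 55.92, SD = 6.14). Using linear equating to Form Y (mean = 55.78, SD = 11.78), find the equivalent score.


slope = SD_Y / SD_X = 11.78 / 6.14 ~ 1.9186
intercept = mean_Y - slope * mean_X = 55.78 - (11.78 / 6.14) * 55.92 ~ -51.5063
Y = slope * X + intercept. To avoid rounding drift from the rounded slope/intercept, evaluate the equivalent form Y = mean_Y + SD_Y * (X - mean_X) / SD_X at full precision:
Y = 55.78 + 11.78 * (75 - 55.92) / 6.14
Y = 55.78 + 11.78 * 19.08 / 6.14
Y = 55.78 + 224.7624 / 6.14
Y = 55.78 + 36.6063
Y = 92.3863

92.3863


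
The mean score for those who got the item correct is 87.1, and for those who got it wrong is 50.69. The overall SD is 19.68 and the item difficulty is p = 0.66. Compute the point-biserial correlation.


q = 1 - p = 0.34
rpb = ((M1 - M0) / SD) * sqrt(p * q)
rpb = ((87.1 - 50.69) / 19.68) * sqrt(0.66 * 0.34)
rpb = 0.8764

0.8764


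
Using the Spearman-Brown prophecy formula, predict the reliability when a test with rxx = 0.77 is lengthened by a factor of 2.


r_new = (n * rxx) / (1 + (n-1) * rxx)
r_new = (2 * 0.77) / (1 + 1 * 0.77)
r_new = 1.54 / 1.77
r_new = 0.8701

0.8701


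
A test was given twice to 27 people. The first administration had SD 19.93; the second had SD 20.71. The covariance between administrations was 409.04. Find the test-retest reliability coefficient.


r = cov(X,Y) / (SD_X * SD_Y)
r = 409.04 / (19.93 * 20.71)
r = 409.04 / 412.7503
r = 0.991

0.991


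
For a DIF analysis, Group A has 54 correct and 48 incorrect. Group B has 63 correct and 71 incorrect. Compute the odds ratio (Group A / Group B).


Odds_A = 54/48 = 1.125
Odds_B = 63/71 = 0.8873
OR = Odds_A / Odds_B = 1.125 / 0.8873
Exactly, OR = (54 * 71) / (48 * 63) = 3834 / 3024
OR = 1.2679

1.2679


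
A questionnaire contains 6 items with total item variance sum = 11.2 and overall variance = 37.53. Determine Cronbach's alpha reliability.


alpha = (k/(k-1)) * (1 - sum(si^2)/s_total^2)
= (6/5) * (1 - 11.2/37.53)
alpha = 0.8419

0.8419


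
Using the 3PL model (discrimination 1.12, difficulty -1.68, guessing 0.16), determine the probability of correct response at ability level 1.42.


logit = 1.12*(1.42 - -1.68) = 3.472
P* = 1/(1 + exp(-3.472)) = 0.9699
P = 0.16 + (1 - 0.16) * 0.9699
P = 0.9747

0.9747


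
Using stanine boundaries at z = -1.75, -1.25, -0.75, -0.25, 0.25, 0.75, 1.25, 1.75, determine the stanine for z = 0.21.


Stanine boundaries: [-1.75, -1.25, -0.75, -0.25, 0.25, 0.75, 1.25, 1.75]
z = 0.21
Check each boundary:
  z >= -1.75 -> could be stanine 2
  z >= -1.25 -> could be stanine 3
  z >= -0.75 -> could be stanine 4
  z >= -0.25 -> could be stanine 5
  z < 0.25
  z < 0.75
  z < 1.25
  z < 1.75
Highest qualifying boundary gives stanine = 5

5


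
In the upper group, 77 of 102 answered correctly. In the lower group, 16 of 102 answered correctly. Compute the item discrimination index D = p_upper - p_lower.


p_upper = 77/102 = 0.7549
p_lower = 16/102 = 0.1569
D = 0.7549 - 0.1569 = 0.598

0.598


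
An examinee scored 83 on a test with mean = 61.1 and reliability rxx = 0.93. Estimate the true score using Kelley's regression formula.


T_est = rxx * X + (1 - rxx) * mean
T_est = 0.93 * 83 + 0.07 * 61.1
T_est = 77.19 + 4.277
T_est = 81.467

81.467


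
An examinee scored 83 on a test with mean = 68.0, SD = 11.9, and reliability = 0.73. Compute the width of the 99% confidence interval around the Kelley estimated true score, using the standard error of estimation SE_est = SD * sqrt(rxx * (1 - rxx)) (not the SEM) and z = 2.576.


True score estimate = 0.73*83 + 0.27*68.0 = 78.95
SE_est = SD * sqrt(rxx * (1 - rxx)) = 11.9 * sqrt(0.73 * 0.27) = 11.9 * sqrt(0.1971) = 5.283118
CI = T_est +/- z * SE_est, so width = 2 * z * SE_est = 2 * 2.576 * 5.283118
Width = 27.2186

27.2186


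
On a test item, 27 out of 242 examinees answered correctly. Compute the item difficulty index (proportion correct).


Item difficulty p = number correct / total examinees
p = 27 / 242
p = 0.1116

0.1116


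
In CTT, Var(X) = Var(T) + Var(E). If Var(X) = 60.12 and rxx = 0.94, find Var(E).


var_true = rxx * var_obs = 0.94 * 60.12 = 56.5128
var_error = var_obs - var_true
var_error = 60.12 - 56.5128
var_error = 3.6072

3.6072


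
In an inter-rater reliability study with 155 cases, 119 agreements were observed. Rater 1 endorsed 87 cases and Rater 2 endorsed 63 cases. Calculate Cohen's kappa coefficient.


P_o = 119/155 = 0.767742
P_e = (87*63 + 68*92) / 24025 = 0.488533
kappa = (P_o - P_e) / (1 - P_e)
kappa = (0.767742 - 0.488533) / (1 - 0.488533)
kappa = 0.5459

0.5459


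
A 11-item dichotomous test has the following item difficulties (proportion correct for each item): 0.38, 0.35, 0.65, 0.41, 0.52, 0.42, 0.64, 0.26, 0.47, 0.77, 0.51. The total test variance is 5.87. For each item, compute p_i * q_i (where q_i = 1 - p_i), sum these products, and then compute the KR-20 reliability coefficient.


For each item, compute p_i * q_i:
  Item 1: 0.38 * 0.62 = 0.2356
  Item 2: 0.35 * 0.65 = 0.2275
  Item 3: 0.65 * 0.35 = 0.2275
  Item 4: 0.41 * 0.59 = 0.2419
  Item 5: 0.52 * 0.48 = 0.2496
  Item 6: 0.42 * 0.58 = 0.2436
  Item 7: 0.64 * 0.36 = 0.2304
  Item 8: 0.26 * 0.74 = 0.1924
  Item 9: 0.47 * 0.53 = 0.2491
  Item 10: 0.77 * 0.23 = 0.1771
  Item 11: 0.51 * 0.49 = 0.2499
Sum(p_i * q_i) = 0.2356 + 0.2275 + 0.2275 + 0.2419 + 0.2496 + 0.2436 + 0.2304 + 0.1924 + 0.2491 + 0.1771 + 0.2499 = 2.5246
KR-20 = (k/(k-1)) * (1 - Sum(p_i*q_i) / Var_total)
= (11/10) * (1 - 2.5246/5.87)
= 1.1 * 0.5699
KR-20 = 0.6269

0.6269


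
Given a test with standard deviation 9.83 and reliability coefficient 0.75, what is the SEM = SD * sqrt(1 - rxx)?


SEM = SD * sqrt(1 - rxx)
SEM = 9.83 * sqrt(1 - 0.75)
SEM = 9.83 * sqrt(0.25) = 9.83 * 0.5
SEM = 4.915

4.915


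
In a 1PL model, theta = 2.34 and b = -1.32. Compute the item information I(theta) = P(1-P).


P = 1/(1+exp(-(2.34--1.32))) = 0.9749
I = P*(1-P) = 0.9749 * 0.0251
I = 0.0245

0.0245


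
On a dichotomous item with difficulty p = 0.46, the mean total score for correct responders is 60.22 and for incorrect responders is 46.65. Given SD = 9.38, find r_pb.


q = 1 - p = 0.54
rpb = ((M1 - M0) / SD) * sqrt(p * q)
rpb = ((60.22 - 46.65) / 9.38) * sqrt(0.46 * 0.54)
rpb = 0.721

0.721


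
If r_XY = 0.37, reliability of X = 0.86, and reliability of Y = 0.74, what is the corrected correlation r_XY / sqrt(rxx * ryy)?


r_corrected = rxy / sqrt(rxx * ryy)
= 0.37 / sqrt(0.86 * 0.74)
= 0.37 / sqrt(0.6364)
= 0.37 / 0.797747
r_corrected = 0.4638

0.4638


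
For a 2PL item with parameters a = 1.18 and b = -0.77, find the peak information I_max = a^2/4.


For 2PL, max info at theta = b = -0.77
I_max = a^2 / 4 = 1.18^2 / 4
= 1.3924 / 4
I_max = 0.3481

0.3481


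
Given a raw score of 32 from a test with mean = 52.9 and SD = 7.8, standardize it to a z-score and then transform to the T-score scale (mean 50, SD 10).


z = (X - mean) / SD = (32 - 52.9) / 7.8
z = -20.9 / 7.8
z = -2.6795
T-score = T = 50 + 10z
Carry z at full precision (z = -20.9 / 7.8) into the conversion:
T-score = 50 + 10 * (-20.9 / 7.8) = 50 + -209 / 7.8
T-score = 50 + -26.7949
T-score = 23.2051

23.2051


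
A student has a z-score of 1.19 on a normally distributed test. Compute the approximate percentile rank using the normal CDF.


CDF(z) = 0.5 * (1 + erf(z/sqrt(2)))
erf(0.8415) = 0.766
CDF = 0.883
Percentile rank = 0.883 * 100 = 88.3

88.3


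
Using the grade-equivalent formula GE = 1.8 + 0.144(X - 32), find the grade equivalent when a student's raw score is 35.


raw - median = 35 - 32 = 3
slope * diff = 0.144 * 3 = 0.432
GE = 1.8 + 0.432
GE = 2.232

2.232


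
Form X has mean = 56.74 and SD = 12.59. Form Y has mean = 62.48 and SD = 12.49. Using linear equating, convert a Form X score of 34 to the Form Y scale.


slope = SD_Y / SD_X = 12.49 / 12.59 ~ 0.9921
intercept = mean_Y - slope * mean_X = 62.48 - (12.49 / 12.59) * 56.74 ~ 6.1907
Y = slope * X + intercept. To avoid rounding drift from the rounded slope/intercept, evaluate the equivalent form Y = mean_Y + SD_Y * (X - mean_X) / SD_X at full precision:
Y = 62.48 + 12.49 * (34 - 56.74) / 12.59
Y = 62.48 - 12.49 * 22.74 / 12.59
Y = 62.48 - 284.0226 / 12.59
Y = 62.48 - 22.5594
Y = 39.9206

39.9206


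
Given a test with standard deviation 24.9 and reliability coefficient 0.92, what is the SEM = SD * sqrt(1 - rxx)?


SEM = SD * sqrt(1 - rxx)
SEM = 24.9 * sqrt(1 - 0.92)
SEM = 24.9 * sqrt(0.08) = 24.9 * 0.282843
SEM = 7.0428

7.0428


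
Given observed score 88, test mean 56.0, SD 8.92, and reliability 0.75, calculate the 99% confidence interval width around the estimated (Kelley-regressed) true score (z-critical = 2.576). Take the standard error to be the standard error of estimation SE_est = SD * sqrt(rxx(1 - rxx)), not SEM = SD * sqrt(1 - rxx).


True score estimate = 0.75*88 + 0.25*56.0 = 80.0
SE_est = SD * sqrt(rxx * (1 - rxx)) = 8.92 * sqrt(0.75 * 0.25) = 8.92 * sqrt(0.1875) = 3.862473
CI = T_est +/- z * SE_est, so width = 2 * z * SE_est = 2 * 2.576 * 3.862473
Width = 19.8995

19.8995


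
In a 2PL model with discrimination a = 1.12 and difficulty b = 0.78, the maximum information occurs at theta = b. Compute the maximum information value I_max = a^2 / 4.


For 2PL, max info at theta = b = 0.78
I_max = a^2 / 4 = 1.12^2 / 4
= 1.2544 / 4
I_max = 0.3136

0.3136


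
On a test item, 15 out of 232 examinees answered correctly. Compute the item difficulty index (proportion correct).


Item difficulty p = number correct / total examinees
p = 15 / 232
p = 0.0647

0.0647


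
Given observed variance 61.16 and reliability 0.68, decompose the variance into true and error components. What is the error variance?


var_true = rxx * var_obs = 0.68 * 61.16 = 41.5888
var_error = var_obs - var_true
var_error = 61.16 - 41.5888
var_error = 19.5712

19.5712


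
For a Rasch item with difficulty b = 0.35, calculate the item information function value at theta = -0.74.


P = 1/(1+exp(-(-0.74-0.35))) = 0.2516
I = P*(1-P) = 0.2516 * 0.7484
I = 0.1883

0.1883


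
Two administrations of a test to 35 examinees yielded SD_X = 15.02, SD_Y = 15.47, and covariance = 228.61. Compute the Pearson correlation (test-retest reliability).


r = cov(X,Y) / (SD_X * SD_Y)
r = 228.61 / (15.02 * 15.47)
r = 228.61 / 232.3594
r = 0.9839

0.9839


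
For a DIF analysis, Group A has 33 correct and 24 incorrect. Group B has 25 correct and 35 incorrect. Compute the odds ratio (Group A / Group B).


Odds_A = 33/24 = 1.375
Odds_B = 25/35 = 0.7143
OR = Odds_A / Odds_B = 1.375 / 0.7143
Exactly, OR = (33 * 35) / (24 * 25) = 1155 / 600
OR = 1.925

1.925


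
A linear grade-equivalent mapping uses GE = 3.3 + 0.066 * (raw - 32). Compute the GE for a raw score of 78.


raw - median = 78 - 32 = 46
slope * diff = 0.066 * 46 = 3.036
GE = 3.3 + 3.036
GE = 6.336

6.336


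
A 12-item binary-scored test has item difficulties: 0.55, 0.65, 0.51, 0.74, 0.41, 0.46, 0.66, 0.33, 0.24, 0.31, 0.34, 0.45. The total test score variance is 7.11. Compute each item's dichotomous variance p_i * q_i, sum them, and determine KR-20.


For each item, compute p_i * q_i:
  Item 1: 0.55 * 0.45 = 0.2475
  Item 2: 0.65 * 0.35 = 0.2275
  Item 3: 0.51 * 0.49 = 0.2499
  Item 4: 0.74 * 0.26 = 0.1924
  Item 5: 0.41 * 0.59 = 0.2419
  Item 6: 0.46 * 0.54 = 0.2484
  Item 7: 0.66 * 0.34 = 0.2244
  Item 8: 0.33 * 0.67 = 0.2211
  Item 9: 0.24 * 0.76 = 0.1824
  Item 10: 0.31 * 0.69 = 0.2139
  Item 11: 0.34 * 0.66 = 0.2244
  Item 12: 0.45 * 0.55 = 0.2475
Sum(p_i * q_i) = 0.2475 + 0.2275 + 0.2499 + 0.1924 + 0.2419 + 0.2484 + 0.2244 + 0.2211 + 0.1824 + 0.2139 + 0.2244 + 0.2475 = 2.7213
KR-20 = (k/(k-1)) * (1 - Sum(p_i*q_i) / Var_total)
= (12/11) * (1 - 2.7213/7.11)
= 1.0909 * 0.6173
KR-20 = 0.6734

0.6734


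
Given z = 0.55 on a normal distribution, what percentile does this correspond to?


CDF(z) = 0.5 * (1 + erf(z/sqrt(2)))
erf(0.3889) = 0.4177
CDF = 0.7088
Percentile rank = 0.7088 * 100 = 70.88

70.88


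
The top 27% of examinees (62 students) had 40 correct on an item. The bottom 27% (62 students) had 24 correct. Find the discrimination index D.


p_upper = 40/62 = 0.6452
p_lower = 24/62 = 0.3871
D = 0.6452 - 0.3871 = 0.2581

0.2581


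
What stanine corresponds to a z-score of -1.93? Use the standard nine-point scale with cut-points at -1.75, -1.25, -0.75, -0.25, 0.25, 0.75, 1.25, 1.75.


Stanine boundaries: [-1.75, -1.25, -0.75, -0.25, 0.25, 0.75, 1.25, 1.75]
z = -1.93
Check each boundary:
  z < -1.75
  z < -1.25
  z < -0.75
  z < -0.25
  z < 0.25
  z < 0.75
  z < 1.25
  z < 1.75
Highest qualifying boundary gives stanine = 1

1


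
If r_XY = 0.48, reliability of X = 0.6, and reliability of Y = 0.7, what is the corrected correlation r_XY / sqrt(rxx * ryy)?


r_corrected = rxy / sqrt(rxx * ryy)
= 0.48 / sqrt(0.6 * 0.7)
= 0.48 / sqrt(0.42)
= 0.48 / 0.648074
r_corrected = 0.7407

0.7407


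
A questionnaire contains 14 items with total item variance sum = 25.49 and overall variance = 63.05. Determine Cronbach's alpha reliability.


alpha = (k/(k-1)) * (1 - sum(si^2)/s_total^2)
= (14/13) * (1 - 25.49/63.05)
alpha = 0.6415

0.6415


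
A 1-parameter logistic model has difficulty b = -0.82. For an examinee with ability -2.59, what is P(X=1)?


theta - b = -2.59 - -0.82 = -1.77
exp(-(theta - b)) = exp(1.77) = 5.8709
P = 1 / (1 + 5.8709)
P = 0.1455

0.1455


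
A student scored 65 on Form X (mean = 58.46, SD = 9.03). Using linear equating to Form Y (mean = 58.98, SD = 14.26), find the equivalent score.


slope = SD_Y / SD_X = 14.26 / 9.03 ~ 1.5792
intercept = mean_Y - slope * mean_X = 58.98 - (14.26 / 9.03) * 58.46 ~ -33.3389
Y = slope * X + intercept. To avoid rounding drift from the rounded slope/intercept, evaluate the equivalent form Y = mean_Y + SD_Y * (X - mean_X) / SD_X at full precision:
Y = 58.98 + 14.26 * (65 - 58.46) / 9.03
Y = 58.98 + 14.26 * 6.54 / 9.03
Y = 58.98 + 93.2604 / 9.03
Y = 58.98 + 10.3278
Y = 69.3078

69.3078


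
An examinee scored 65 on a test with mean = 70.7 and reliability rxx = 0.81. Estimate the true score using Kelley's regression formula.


T_est = rxx * X + (1 - rxx) * mean
T_est = 0.81 * 65 + 0.19 * 70.7
T_est = 52.65 + 13.433
T_est = 66.083

66.083


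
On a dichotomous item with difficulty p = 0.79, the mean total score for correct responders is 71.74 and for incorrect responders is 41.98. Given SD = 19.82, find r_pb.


q = 1 - p = 0.21
rpb = ((M1 - M0) / SD) * sqrt(p * q)
rpb = ((71.74 - 41.98) / 19.82) * sqrt(0.79 * 0.21)
rpb = 0.6116

0.6116


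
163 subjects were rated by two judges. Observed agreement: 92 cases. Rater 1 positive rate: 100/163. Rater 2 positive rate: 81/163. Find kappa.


P_o = 92/163 = 0.564417
P_e = (100*81 + 63*82) / 26569 = 0.499304
kappa = (P_o - P_e) / (1 - P_e)
kappa = (0.564417 - 0.499304) / (1 - 0.499304)
kappa = 0.13

0.13


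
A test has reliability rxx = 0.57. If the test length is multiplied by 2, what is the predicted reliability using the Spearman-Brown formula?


r_new = (n * rxx) / (1 + (n-1) * rxx)
r_new = (2 * 0.57) / (1 + 1 * 0.57)
r_new = 1.14 / 1.57
r_new = 0.7261

0.7261


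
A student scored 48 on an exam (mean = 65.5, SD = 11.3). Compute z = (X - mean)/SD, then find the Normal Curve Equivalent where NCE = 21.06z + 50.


z = (X - mean) / SD = (48 - 65.5) / 11.3
z = -17.5 / 11.3
z = -1.5487
NCE = NCE = 21.06z + 50
Carry z at full precision (z = -17.5 / 11.3) into the conversion:
NCE = 21.06 * (-17.5 / 11.3) + 50 = -368.55 / 11.3 + 50
NCE = -32.615 + 50
NCE = 17.385

17.385


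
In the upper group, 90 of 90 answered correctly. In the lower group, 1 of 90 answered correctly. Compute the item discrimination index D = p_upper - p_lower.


p_upper = 90/90 = 1.0
p_lower = 1/90 = 0.0111
D = 1.0 - 0.0111 = 0.9889

0.9889


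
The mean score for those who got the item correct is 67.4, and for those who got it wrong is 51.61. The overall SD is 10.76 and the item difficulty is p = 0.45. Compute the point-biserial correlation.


q = 1 - p = 0.55
rpb = ((M1 - M0) / SD) * sqrt(p * q)
rpb = ((67.4 - 51.61) / 10.76) * sqrt(0.45 * 0.55)
rpb = 0.7301

0.7301


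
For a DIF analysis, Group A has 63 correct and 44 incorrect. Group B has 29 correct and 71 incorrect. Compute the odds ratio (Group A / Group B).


Odds_A = 63/44 = 1.4318
Odds_B = 29/71 = 0.4085
OR = Odds_A / Odds_B = 1.4318 / 0.4085
Exactly, OR = (63 * 71) / (44 * 29) = 4473 / 1276
OR = 3.5055

3.5055


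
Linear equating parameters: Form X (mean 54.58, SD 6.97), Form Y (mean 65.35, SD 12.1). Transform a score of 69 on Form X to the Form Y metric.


slope = SD_Y / SD_X = 12.1 / 6.97 ~ 1.736
intercept = mean_Y - slope * mean_X = 65.35 - (12.1 / 6.97) * 54.58 ~ -29.4015
Y = slope * X + intercept. To avoid rounding drift from the rounded slope/intercept, evaluate the equivalent form Y = mean_Y + SD_Y * (X - mean_X) / SD_X at full precision:
Y = 65.35 + 12.1 * (69 - 54.58) / 6.97
Y = 65.35 + 12.1 * 14.42 / 6.97
Y = 65.35 + 174.482 / 6.97
Y = 65.35 + 25.0333
Y = 90.3833

90.3833


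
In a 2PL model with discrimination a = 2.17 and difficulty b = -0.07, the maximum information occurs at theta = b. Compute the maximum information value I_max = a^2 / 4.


For 2PL, max info at theta = b = -0.07
I_max = a^2 / 4 = 2.17^2 / 4
= 4.7089 / 4
I_max = 1.1772

1.1772


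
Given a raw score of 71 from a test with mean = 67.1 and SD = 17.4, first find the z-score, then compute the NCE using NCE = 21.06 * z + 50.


z = (X - mean) / SD = (71 - 67.1) / 17.4
z = 3.9 / 17.4
z = 0.2241
NCE = NCE = 21.06z + 50
Carry z at full precision (z = 3.9 / 17.4) into the conversion:
NCE = 21.06 * (3.9 / 17.4) + 50 = 82.134 / 17.4 + 50
NCE = 4.7203 + 50
NCE = 54.7203

54.7203


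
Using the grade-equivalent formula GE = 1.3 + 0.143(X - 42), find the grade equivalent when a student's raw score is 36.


raw - median = 36 - 42 = -6
slope * diff = 0.143 * -6 = -0.858
GE = 1.3 + -0.858
GE = 0.442

0.442


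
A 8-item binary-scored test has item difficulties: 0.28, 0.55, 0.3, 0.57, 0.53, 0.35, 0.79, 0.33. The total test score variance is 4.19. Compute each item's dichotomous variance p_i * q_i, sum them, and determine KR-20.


For each item, compute p_i * q_i:
  Item 1: 0.28 * 0.72 = 0.2016
  Item 2: 0.55 * 0.45 = 0.2475
  Item 3: 0.3 * 0.7 = 0.21
  Item 4: 0.57 * 0.43 = 0.2451
  Item 5: 0.53 * 0.47 = 0.2491
  Item 6: 0.35 * 0.65 = 0.2275
  Item 7: 0.79 * 0.21 = 0.1659
  Item 8: 0.33 * 0.67 = 0.2211
Sum(p_i * q_i) = 0.2016 + 0.2475 + 0.21 + 0.2451 + 0.2491 + 0.2275 + 0.1659 + 0.2211 = 1.7678
KR-20 = (k/(k-1)) * (1 - Sum(p_i*q_i) / Var_total)
= (8/7) * (1 - 1.7678/4.19)
= 1.1429 * 0.5781
KR-20 = 0.6607

0.6607


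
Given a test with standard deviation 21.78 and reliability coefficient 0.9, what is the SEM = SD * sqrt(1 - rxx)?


SEM = SD * sqrt(1 - rxx)
SEM = 21.78 * sqrt(1 - 0.9)
SEM = 21.78 * sqrt(0.1) = 21.78 * 0.316228
SEM = 6.8874

6.8874


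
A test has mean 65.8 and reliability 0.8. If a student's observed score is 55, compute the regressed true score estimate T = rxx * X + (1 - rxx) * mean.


T_est = rxx * X + (1 - rxx) * mean
T_est = 0.8 * 55 + 0.2 * 65.8
T_est = 44.0 + 13.16
T_est = 57.16

57.16


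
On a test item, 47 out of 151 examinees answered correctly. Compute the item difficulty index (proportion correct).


Item difficulty p = number correct / total examinees
p = 47 / 151
p = 0.3113

0.3113


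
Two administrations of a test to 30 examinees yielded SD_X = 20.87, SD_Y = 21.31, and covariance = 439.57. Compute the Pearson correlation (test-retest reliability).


r = cov(X,Y) / (SD_X * SD_Y)
r = 439.57 / (20.87 * 21.31)
r = 439.57 / 444.7397
r = 0.9884

0.9884


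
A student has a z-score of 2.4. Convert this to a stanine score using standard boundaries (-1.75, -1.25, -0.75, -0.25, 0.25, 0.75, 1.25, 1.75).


Stanine boundaries: [-1.75, -1.25, -0.75, -0.25, 0.25, 0.75, 1.25, 1.75]
z = 2.4
Check each boundary:
  z >= -1.75 -> could be stanine 2
  z >= -1.25 -> could be stanine 3
  z >= -0.75 -> could be stanine 4
  z >= -0.25 -> could be stanine 5
  z >= 0.25 -> could be stanine 6
  z >= 0.75 -> could be stanine 7
  z >= 1.25 -> could be stanine 8
  z >= 1.75 -> could be stanine 9
Highest qualifying boundary gives stanine = 9

9


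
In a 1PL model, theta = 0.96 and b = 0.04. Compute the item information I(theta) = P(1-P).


P = 1/(1+exp(-(0.96-0.04))) = 0.715
I = P*(1-P) = 0.715 * 0.285
I = 0.2038

0.2038


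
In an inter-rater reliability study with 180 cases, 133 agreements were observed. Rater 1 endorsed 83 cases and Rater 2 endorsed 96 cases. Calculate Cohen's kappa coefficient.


P_o = 133/180 = 0.738889
P_e = (83*96 + 97*84) / 32400 = 0.497407
kappa = (P_o - P_e) / (1 - P_e)
kappa = (0.738889 - 0.497407) / (1 - 0.497407)
kappa = 0.4805

0.4805


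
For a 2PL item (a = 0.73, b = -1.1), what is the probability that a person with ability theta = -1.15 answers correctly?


a*(theta - b) = 0.73 * (-1.15 - -1.1) = -0.0365
exp(--0.0365) = 1.0372
P = 1 / (1 + 1.0372)
P = 0.4909

0.4909


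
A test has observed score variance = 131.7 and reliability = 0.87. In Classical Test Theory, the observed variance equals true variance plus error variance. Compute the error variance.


var_true = rxx * var_obs = 0.87 * 131.7 = 114.579
var_error = var_obs - var_true
var_error = 131.7 - 114.579
var_error = 17.121

17.121


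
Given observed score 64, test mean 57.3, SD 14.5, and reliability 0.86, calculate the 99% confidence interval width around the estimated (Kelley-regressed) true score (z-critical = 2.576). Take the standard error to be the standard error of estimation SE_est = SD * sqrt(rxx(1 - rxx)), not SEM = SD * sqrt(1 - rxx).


True score estimate = 0.86*64 + 0.14*57.3 = 63.062
SE_est = SD * sqrt(rxx * (1 - rxx)) = 14.5 * sqrt(0.86 * 0.14) = 14.5 * sqrt(0.1204) = 5.031312
CI = T_est +/- z * SE_est, so width = 2 * z * SE_est = 2 * 2.576 * 5.031312
Width = 25.9213

25.9213


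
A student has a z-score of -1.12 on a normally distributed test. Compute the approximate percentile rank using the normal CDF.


CDF(z) = 0.5 * (1 + erf(z/sqrt(2)))
erf(-0.792) = -0.7373
CDF = 0.1314
Percentile rank = 0.1314 * 100 = 13.14

13.14


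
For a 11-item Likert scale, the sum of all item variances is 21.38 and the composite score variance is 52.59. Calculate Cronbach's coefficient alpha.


alpha = (k/(k-1)) * (1 - sum(si^2)/s_total^2)
= (11/10) * (1 - 21.38/52.59)
alpha = 0.6528

0.6528


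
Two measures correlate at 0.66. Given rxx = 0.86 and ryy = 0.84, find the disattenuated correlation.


r_corrected = rxy / sqrt(rxx * ryy)
= 0.66 / sqrt(0.86 * 0.84)
= 0.66 / sqrt(0.7224)
= 0.66 / 0.849941
r_corrected = 0.7765

0.7765


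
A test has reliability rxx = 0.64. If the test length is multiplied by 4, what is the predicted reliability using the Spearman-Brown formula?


r_new = (n * rxx) / (1 + (n-1) * rxx)
r_new = (4 * 0.64) / (1 + 3 * 0.64)
r_new = 2.56 / 2.92
r_new = 0.8767

0.8767


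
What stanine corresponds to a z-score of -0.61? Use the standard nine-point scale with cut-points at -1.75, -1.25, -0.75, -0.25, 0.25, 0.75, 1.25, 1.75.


Stanine boundaries: [-1.75, -1.25, -0.75, -0.25, 0.25, 0.75, 1.25, 1.75]
z = -0.61
Check each boundary:
  z >= -1.75 -> could be stanine 2
  z >= -1.25 -> could be stanine 3
  z >= -0.75 -> could be stanine 4
  z < -0.25
  z < 0.25
  z < 0.75
  z < 1.25
  z < 1.75
Highest qualifying boundary gives stanine = 4

4


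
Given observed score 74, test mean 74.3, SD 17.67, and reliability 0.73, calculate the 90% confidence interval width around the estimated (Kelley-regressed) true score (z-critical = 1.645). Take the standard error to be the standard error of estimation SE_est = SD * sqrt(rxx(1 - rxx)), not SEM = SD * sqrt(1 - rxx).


True score estimate = 0.73*74 + 0.27*74.3 = 74.081
SE_est = SD * sqrt(rxx * (1 - rxx)) = 17.67 * sqrt(0.73 * 0.27) = 17.67 * sqrt(0.1971) = 7.844764
CI = T_est +/- z * SE_est, so width = 2 * z * SE_est = 2 * 1.645 * 7.844764
Width = 25.8093

25.8093


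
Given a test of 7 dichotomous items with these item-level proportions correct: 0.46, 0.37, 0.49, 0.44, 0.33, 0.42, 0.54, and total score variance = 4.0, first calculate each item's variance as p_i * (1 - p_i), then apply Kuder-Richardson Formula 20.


For each item, compute p_i * q_i:
  Item 1: 0.46 * 0.54 = 0.2484
  Item 2: 0.37 * 0.63 = 0.2331
  Item 3: 0.49 * 0.51 = 0.2499
  Item 4: 0.44 * 0.56 = 0.2464
  Item 5: 0.33 * 0.67 = 0.2211
  Item 6: 0.42 * 0.58 = 0.2436
  Item 7: 0.54 * 0.46 = 0.2484
Sum(p_i * q_i) = 0.2484 + 0.2331 + 0.2499 + 0.2464 + 0.2211 + 0.2436 + 0.2484 = 1.6909
KR-20 = (k/(k-1)) * (1 - Sum(p_i*q_i) / Var_total)
= (7/6) * (1 - 1.6909/4.0)
= 1.1667 * 0.5773
KR-20 = 0.6735

0.6735


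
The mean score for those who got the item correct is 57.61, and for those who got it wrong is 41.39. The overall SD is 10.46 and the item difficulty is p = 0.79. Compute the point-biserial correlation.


q = 1 - p = 0.21
rpb = ((M1 - M0) / SD) * sqrt(p * q)
rpb = ((57.61 - 41.39) / 10.46) * sqrt(0.79 * 0.21)
rpb = 0.6316

0.6316


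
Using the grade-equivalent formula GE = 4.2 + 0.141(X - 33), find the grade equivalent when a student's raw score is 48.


raw - median = 48 - 33 = 15
slope * diff = 0.141 * 15 = 2.115
GE = 4.2 + 2.115
GE = 6.315

6.315


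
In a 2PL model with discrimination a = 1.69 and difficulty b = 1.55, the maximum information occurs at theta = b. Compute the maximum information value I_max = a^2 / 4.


For 2PL, max info at theta = b = 1.55
I_max = a^2 / 4 = 1.69^2 / 4
= 2.8561 / 4
I_max = 0.714

0.714


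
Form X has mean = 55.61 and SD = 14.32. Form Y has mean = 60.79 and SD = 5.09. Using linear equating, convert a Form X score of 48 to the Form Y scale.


slope = SD_Y / SD_X = 5.09 / 14.32 ~ 0.3554
intercept = mean_Y - slope * mean_X = 60.79 - (5.09 / 14.32) * 55.61 ~ 41.0236
Y = slope * X + intercept. To avoid rounding drift from the rounded slope/intercept, evaluate the equivalent form Y = mean_Y + SD_Y * (X - mean_X) / SD_X at full precision:
Y = 60.79 + 5.09 * (48 - 55.61) / 14.32
Y = 60.79 - 5.09 * 7.61 / 14.32
Y = 60.79 - 38.7349 / 14.32
Y = 60.79 - 2.705
Y = 58.085

58.085


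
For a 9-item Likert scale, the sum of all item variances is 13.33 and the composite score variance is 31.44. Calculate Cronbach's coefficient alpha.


alpha = (k/(k-1)) * (1 - sum(si^2)/s_total^2)
= (9/8) * (1 - 13.33/31.44)
alpha = 0.648

0.648


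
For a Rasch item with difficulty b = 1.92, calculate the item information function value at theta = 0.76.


P = 1/(1+exp(-(0.76-1.92))) = 0.2387
I = P*(1-P) = 0.2387 * 0.7613
I = 0.1817

0.1817


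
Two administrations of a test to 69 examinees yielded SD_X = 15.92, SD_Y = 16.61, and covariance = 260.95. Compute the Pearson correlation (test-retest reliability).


r = cov(X,Y) / (SD_X * SD_Y)
r = 260.95 / (15.92 * 16.61)
r = 260.95 / 264.4312
r = 0.9868

0.9868


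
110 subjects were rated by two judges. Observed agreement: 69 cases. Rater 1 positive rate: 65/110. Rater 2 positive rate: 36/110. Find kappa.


P_o = 69/110 = 0.627273
P_e = (65*36 + 45*74) / 12100 = 0.468595
kappa = (P_o - P_e) / (1 - P_e)
kappa = (0.627273 - 0.468595) / (1 - 0.468595)
kappa = 0.2986

0.2986


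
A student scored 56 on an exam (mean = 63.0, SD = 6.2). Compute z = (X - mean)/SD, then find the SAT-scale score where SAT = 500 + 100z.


z = (X - mean) / SD = (56 - 63.0) / 6.2
z = -7.0 / 6.2
z = -1.129
SAT-scale = SAT = 500 + 100z
Carry z at full precision (z = -7.0 / 6.2) into the conversion:
SAT-scale = 500 + 100 * (-7.0 / 6.2) = 500 + -700 / 6.2
SAT-scale = 500 + -112.9032
SAT-scale = 387.0968

387.0968
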